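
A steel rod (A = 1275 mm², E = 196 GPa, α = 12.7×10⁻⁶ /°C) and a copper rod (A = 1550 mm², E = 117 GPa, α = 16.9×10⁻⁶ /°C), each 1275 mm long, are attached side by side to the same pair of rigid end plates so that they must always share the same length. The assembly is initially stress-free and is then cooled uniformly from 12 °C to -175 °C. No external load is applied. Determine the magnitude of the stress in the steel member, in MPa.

σ ≈ 64.7 MPa (compressive)

The copper has the larger α, so on cooling it would change length more than the steel if both were free. The rigid plates force a common final length, so the copper is put into tension and the steel into compression, with equal and opposite forces P (no external load).
Setting the final lengths equal and cancelling L: (α₁ − α₂)ΔT = P/(A₁E₁) + P/(A₂E₂).
|α₁ − α₂|·ΔT = 4.2×10⁻⁶ × 187 = 0.0007854.
1/(A₁E₁) + 1/(A₂E₂) = 1/(1275×196×10³) + 1/(1550×117×10³) = 9.516×10⁻⁹ N⁻¹.
So P = 0.0007854 / 9.516×10⁻⁹ = 82.54 kN.
σ_{steel} = P/A₁ = 82540/1275 = 64.73 MPa, compressive.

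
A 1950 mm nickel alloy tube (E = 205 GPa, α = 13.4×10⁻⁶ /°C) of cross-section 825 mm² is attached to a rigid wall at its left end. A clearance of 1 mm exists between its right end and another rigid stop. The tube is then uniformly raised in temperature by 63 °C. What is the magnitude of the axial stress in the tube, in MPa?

If the wall were absent the tube would grow by αΔT L = 13.4×10⁻⁶ × 63 × 1950 = 1.646 mm.
The gap closes (δ_free > 1 mm) and the wall then resists a further 1.646 − 1 = 0.6462 mm of expansion.
So σ = E(δ_free − g)/L = 205×10³ × 0.6462/1950 = 67.93 MPa.

σ ≈ 67.9 MPa (compressive)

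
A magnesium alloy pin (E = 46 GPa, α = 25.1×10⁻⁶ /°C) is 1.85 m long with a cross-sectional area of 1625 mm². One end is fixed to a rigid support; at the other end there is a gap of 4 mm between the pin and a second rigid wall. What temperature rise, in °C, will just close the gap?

Contact occurs when the free expansion equals the gap: αΔT L = 4 mm.
ΔT = 4 / (25.1×10⁻⁶ × 1850) = 86.14 °C.

ΔT ≈ 86.1 °C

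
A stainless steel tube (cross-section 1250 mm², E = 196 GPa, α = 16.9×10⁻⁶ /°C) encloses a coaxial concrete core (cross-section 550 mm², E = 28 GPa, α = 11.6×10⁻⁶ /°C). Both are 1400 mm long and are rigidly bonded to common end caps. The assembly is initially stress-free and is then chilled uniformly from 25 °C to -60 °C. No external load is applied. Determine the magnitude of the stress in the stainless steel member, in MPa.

Both members must finish at the same length. With the larger α, the stainless steel tends to over-contract; the plates restrain it, putting the stainless steel in tension and the concrete in compression. With no external load the two internal forces are equal and opposite, magnitude P.
Compatibility of the two members (thermal + elastic change equal): (α₁ − α₂)ΔT = P·[1/(A₁E₁) + 1/(A₂E₂)].
|α₁ − α₂|·ΔT = 5.3×10⁻⁶ × 85 = 0.0004505.
1/(A₁E₁) + 1/(A₂E₂) = 1/(1250×196×10³) + 1/(550×28×10³) = 6.902×10⁻⁸ N⁻¹.
P = 0.0004505 / 6.902×10⁻⁸ = 6527 N = 6.527 kN.
σ_{stainless steel} = P/A₁ = 6527/1250 = 5.222 MPa, tensile.

σ ≈ 5.22 MPa (tensile)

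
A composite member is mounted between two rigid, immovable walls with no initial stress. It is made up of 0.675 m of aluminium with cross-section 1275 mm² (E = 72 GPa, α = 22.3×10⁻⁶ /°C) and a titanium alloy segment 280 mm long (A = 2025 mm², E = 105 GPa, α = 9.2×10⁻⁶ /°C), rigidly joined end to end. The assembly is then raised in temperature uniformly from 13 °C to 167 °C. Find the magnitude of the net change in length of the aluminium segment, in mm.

|ΔL| ≈ 0.0156 mm

With the walls removed the bar would change length by δ_free = Σ αᵢΔT Lᵢ = 22.3×10⁻⁶×154×675 + 9.2×10⁻⁶×154×280 = 2.715 mm.
Since the ends are fixed, an axial force P builds up, equal in every segment, with P · Σ Lᵢ/(AᵢEᵢ) = δ_free.
The series flexibility is Σ Lᵢ/(AᵢEᵢ) = 675/(1275×72×10³) + 280/(2025×105×10³) = 8.67×10⁻⁶ mm/N.
So P = 2.715 / 8.67×10⁻⁶ = 313.1 kN, compressive.
For the aluminium segment, free thermal change = 22.3×10⁻⁶×154×675 = 2.318 mm and elastic change from P = 313100×675/(1275×72×10³) = 2.302 mm; these oppose, so the net change is 0.0156 mm (segment lengthens).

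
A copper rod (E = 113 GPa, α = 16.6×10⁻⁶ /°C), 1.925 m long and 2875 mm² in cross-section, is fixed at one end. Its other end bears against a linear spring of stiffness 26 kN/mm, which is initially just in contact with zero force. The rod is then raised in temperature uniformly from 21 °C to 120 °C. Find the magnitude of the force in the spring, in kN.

Free thermal expansion: δ_free = αΔT L = 16.6×10⁻⁶ × 99 × 1925 = 3.164 mm.
With a force P in the spring, the elastic change of the rod is PL/(AE) and that of the spring is P/k; compatibility requires their sum to equal δ_free.
P [ L/(AE) + 1/k ] = δ_free → P [ 1925/(2875×113×10³) + 1/(26×10³) ] = 3.164.
P = 3.164 / 4.439×10⁻⁵ = 71270 N.

P ≈ 71.3 kN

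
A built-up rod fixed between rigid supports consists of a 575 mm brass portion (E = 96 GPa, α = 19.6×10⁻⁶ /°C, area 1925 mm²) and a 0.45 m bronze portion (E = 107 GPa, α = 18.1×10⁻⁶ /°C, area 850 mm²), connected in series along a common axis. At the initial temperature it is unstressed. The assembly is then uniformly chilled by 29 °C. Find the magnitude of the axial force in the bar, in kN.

With the walls removed the bar would change length by δ_free = Σ αᵢΔT Lᵢ = 19.6×10⁻⁶×29×575 + 18.1×10⁻⁶×29×450 = 0.563 mm.
The rigid supports impose zero overall length change; the single axial force P common to all segments must satisfy P Σ Lᵢ/(AᵢEᵢ) = δ_free.
The series flexibility is Σ Lᵢ/(AᵢEᵢ) = 575/(1925×96×10³) + 450/(850×107×10³) = 8.059×10⁻⁶ mm/N.
P = 0.563 / 8.059×10⁻⁶ = 69860 N = 69.86 kN, tensile.

P ≈ 69.9 kN (tensile)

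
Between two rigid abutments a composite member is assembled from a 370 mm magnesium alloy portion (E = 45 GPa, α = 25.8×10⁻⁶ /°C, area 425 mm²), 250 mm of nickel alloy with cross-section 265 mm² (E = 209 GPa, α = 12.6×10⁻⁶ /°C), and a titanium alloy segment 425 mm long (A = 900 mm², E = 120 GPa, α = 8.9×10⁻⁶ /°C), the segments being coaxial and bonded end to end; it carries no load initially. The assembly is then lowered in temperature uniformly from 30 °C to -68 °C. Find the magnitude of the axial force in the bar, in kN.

Free thermal contraction of the whole bar: Σ αᵢΔT Lᵢ = 25.8×10⁻⁶×98×370 + 12.6×10⁻⁶×98×250 + 8.9×10⁻⁶×98×425 = 1.615 mm.
The walls prevent any net length change, so an axial force P (same in every segment) develops. Compatibility: P · Σ Lᵢ/(AᵢEᵢ) = δ_free.
The series flexibility is Σ Lᵢ/(AᵢEᵢ) = 370/(425×45×10³) + 250/(265×209×10³) + 425/(900×120×10³) = 2.78×10⁻⁵ mm/N.
Hence P = δ_free / Σ(L/AE) = 1.615/2.78×10⁻⁵ = 58.1 kN (tensile).

P ≈ 58.1 kN (tensile)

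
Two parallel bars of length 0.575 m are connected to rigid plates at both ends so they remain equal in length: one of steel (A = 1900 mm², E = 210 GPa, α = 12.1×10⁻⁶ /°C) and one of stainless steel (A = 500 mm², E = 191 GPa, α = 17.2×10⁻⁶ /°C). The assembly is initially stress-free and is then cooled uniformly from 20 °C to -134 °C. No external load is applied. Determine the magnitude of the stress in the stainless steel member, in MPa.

σ ≈ 121 MPa (tensile)

Both members must finish at the same length. With the larger α, the stainless steel tends to over-contract; the plates restrain it, putting the stainless steel in tension and the steel in compression. With no external load the two internal forces are equal and opposite, magnitude P.
Equating the net (thermal + elastic) strains gives |α₁ − α₂|·ΔT = P·[1/(A₁E₁) + 1/(A₂E₂)].
|α₁ − α₂|·ΔT = 5.1×10⁻⁶ × 154 = 0.0007854.
1/(A₁E₁) + 1/(A₂E₂) = 1/(1900×210×10³) + 1/(500×191×10³) = 1.298×10⁻⁸ N⁻¹.
So P = 0.0007854 / 1.298×10⁻⁸ = 60.52 kN.
σ_{stainless steel} = P/A₂ = 60520/500 = 121 MPa, tensile.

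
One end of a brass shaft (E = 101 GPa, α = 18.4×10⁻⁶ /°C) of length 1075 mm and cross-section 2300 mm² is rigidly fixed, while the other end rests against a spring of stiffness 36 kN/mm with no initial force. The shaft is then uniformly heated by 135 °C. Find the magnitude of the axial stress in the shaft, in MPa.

If the spring were absent the shaft would lengthen by αΔT L = 18.4×10⁻⁶ × 135 × 1075 = 2.67 mm.
With a force P in the spring, the elastic change of the shaft is PL/(AE) and that of the spring is P/k; compatibility requires their sum to equal δ_free.
P [ L/(AE) + 1/k ] = δ_free → P [ 1075/(2300×101×10³) + 1/(36×10³) ] = 2.67.
P = 2.67 / 3.241×10⁻⁵ = 82400 N.
σ = P/A = 82400/2300 = 35.83 MPa.

σ ≈ 35.8 MPa (compressive)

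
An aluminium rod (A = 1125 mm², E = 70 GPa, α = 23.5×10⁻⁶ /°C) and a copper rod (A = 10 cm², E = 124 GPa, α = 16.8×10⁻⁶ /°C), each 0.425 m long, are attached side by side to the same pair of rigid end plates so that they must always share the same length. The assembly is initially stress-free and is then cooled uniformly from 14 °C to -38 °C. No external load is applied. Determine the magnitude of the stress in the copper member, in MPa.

Both members must finish at the same length. With the larger α, the aluminium tends to over-contract; the plates restrain it, putting the aluminium in tension and the copper in compression. With no external load the two internal forces are equal and opposite, magnitude P.
Setting the final lengths equal and cancelling L: (α₁ − α₂)ΔT = P/(A₁E₁) + P/(A₂E₂).
|α₁ − α₂|·ΔT = 6.7×10⁻⁶ × 52 = 0.0003484.
1/(A₁E₁) + 1/(A₂E₂) = 1/(1125×70×10³) + 1/(1000×124×10³) = 2.076×10⁻⁸ N⁻¹.
P = 0.0003484 / 2.076×10⁻⁸ = 16780 N = 16.78 kN.
σ_{copper} = P/A₂ = 16780/1000 = 16.78 MPa, compressive.

σ ≈ 16.8 MPa (compressive)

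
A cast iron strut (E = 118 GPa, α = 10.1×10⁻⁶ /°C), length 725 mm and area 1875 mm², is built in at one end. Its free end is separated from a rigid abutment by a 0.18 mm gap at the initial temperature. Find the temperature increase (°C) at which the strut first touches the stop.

Contact occurs when the free expansion equals the gap: αΔT L = 0.18 mm.
ΔT = 0.18 / (10.1×10⁻⁶ × 725) = 24.58 °C.

ΔT ≈ 24.6 °C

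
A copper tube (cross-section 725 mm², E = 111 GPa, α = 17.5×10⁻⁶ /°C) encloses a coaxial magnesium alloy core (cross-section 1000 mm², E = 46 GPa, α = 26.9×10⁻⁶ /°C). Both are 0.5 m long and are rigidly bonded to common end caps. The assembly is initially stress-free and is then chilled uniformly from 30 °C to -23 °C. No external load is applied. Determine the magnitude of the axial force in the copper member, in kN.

P ≈ 14.6 kN (compressive in the copper)

Both members must finish at the same length. With the larger α, the magnesium alloy tends to over-contract; the plates restrain it, putting the magnesium alloy in tension and the copper in compression. With no external load the two internal forces are equal and opposite, magnitude P.
Equating the net (thermal + elastic) strains gives |α₁ − α₂|·ΔT = P·[1/(A₁E₁) + 1/(A₂E₂)].
|α₁ − α₂|·ΔT = 9.4×10⁻⁶ × 53 = 0.0004982.
1/(A₁E₁) + 1/(A₂E₂) = 1/(725×111×10³) + 1/(1000×46×10³) = 3.417×10⁻⁸ N⁻¹.
P = 0.0004982 / 3.417×10⁻⁸ = 14580 N = 14.58 kN.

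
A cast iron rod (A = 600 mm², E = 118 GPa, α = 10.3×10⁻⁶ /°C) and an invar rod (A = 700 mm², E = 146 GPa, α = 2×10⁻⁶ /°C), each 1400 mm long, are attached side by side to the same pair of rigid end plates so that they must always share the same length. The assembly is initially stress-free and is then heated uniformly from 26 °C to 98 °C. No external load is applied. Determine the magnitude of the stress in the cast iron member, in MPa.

σ ≈ 41.7 MPa (compressive)

Both members must finish at the same length. With the larger α, the cast iron tends to over-expand; the plates restrain it, putting the cast iron in compression and the invar in tension. With no external load the two internal forces are equal and opposite, magnitude P.
Compatibility of the two members (thermal + elastic change equal): (α₁ − α₂)ΔT = P·[1/(A₁E₁) + 1/(A₂E₂)].
|α₁ − α₂|·ΔT = 8.3×10⁻⁶ × 72 = 0.0005976.
1/(A₁E₁) + 1/(A₂E₂) = 1/(600×118×10³) + 1/(700×146×10³) = 2.391×10⁻⁸ N⁻¹.
So P = 0.0005976 / 2.391×10⁻⁸ = 24.99 kN.
σ_{cast iron} = P/A₁ = 24990/600 = 41.66 MPa, compressive.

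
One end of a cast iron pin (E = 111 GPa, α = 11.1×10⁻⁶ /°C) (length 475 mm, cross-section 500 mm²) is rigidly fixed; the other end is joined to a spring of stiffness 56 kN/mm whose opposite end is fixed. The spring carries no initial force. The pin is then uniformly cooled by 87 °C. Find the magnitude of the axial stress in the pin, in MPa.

σ ≈ 34.7 MPa (tensile)

Free thermal contraction: δ_free = αΔT L = 11.1×10⁻⁶ × 87 × 475 = 0.4587 mm.
Let P be the tensile force in the spring. The pin extends elastically by PL/(AE) and the spring stretches by P/k; together these equal δ_free.
P [ L/(AE) + 1/k ] = δ_free → P [ 475/(500×111×10³) + 1/(56×10³) ] = 0.4587.
P = 0.4587 / 2.642×10⁻⁵ = 17360 N.
σ = P/A = 17360/500 = 34.73 MPa.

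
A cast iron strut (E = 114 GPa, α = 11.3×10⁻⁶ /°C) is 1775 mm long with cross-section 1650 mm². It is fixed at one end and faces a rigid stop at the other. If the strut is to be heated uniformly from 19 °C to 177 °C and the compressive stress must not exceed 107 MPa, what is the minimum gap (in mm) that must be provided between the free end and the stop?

g ≈ 1.5 mm

With no wall the strut would lengthen by αΔT L = 11.3×10⁻⁶ × 158 × 1775 = 3.169 mm.
A stress of 107 MPa corresponds to the wall pushing the strut back by σL/E = 107×1775/(114×10³) = 1.666 mm.
So the gap has to take up the difference, g_min = δ_free − σL/E = 3.169 − 1.666 = 1.503 mm.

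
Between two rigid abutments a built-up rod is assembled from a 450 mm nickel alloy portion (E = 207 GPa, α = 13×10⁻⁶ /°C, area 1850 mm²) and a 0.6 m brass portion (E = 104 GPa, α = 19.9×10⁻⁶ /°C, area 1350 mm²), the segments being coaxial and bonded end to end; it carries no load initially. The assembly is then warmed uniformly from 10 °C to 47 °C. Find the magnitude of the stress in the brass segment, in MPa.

σ ≈ 89.5 MPa (compressive)

Free thermal expansion of the whole bar: Σ αᵢΔT Lᵢ = 13×10⁻⁶×37×450 + 19.9×10⁻⁶×37×600 = 0.6582 mm.
The rigid supports impose zero overall length change; the single axial force P common to all segments must satisfy P Σ Lᵢ/(AᵢEᵢ) = δ_free.
The series flexibility is Σ Lᵢ/(AᵢEᵢ) = 450/(1850×207×10³) + 600/(1350×104×10³) = 5.449×10⁻⁶ mm/N.
So P = 0.6582 / 5.449×10⁻⁶ = 120.8 kN, compressive.
σ_{brass} = P / A = 120800 / 1350 = 89.49 MPa.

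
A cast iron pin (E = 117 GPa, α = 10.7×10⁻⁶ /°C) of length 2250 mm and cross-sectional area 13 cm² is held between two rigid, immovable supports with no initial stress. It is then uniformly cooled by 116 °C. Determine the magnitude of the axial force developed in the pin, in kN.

With zero net strain, σ = E·αΔT = 117 GPa × 10.7×10⁻⁶ × 116 = 145.2 MPa.
Then P = σA = 145.2 × 1300 mm² = 188.8 kN, tensile.

P ≈ 189 kN (tensile)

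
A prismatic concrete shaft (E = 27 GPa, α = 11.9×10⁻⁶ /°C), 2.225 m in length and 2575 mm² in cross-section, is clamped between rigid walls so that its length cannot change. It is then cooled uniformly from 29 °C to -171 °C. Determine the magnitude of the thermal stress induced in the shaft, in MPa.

Because both ends are immovable the net strain is zero, and the suppressed thermal strain is αΔT = 11.9×10⁻⁶ × 200 = 2380×10⁻⁶.
The stress required to suppress this strain is σ = Eε = 27×10³ × 2380×10⁻⁶ = 64.26 MPa, tensile since the shaft is trying to contract.

σ ≈ 64.3 MPa (tensile)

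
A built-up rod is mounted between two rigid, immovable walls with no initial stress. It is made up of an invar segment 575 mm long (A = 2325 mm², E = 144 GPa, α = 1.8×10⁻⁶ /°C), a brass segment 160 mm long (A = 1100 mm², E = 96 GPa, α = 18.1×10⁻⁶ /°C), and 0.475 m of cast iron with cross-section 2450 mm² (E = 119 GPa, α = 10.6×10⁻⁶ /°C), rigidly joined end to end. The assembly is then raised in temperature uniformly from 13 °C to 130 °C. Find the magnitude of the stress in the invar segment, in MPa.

σ ≈ 92.8 MPa (compressive)

Free thermal expansion of the whole bar: Σ αᵢΔT Lᵢ = 1.8×10⁻⁶×117×575 + 18.1×10⁻⁶×117×160 + 10.6×10⁻⁶×117×475 = 1.049 mm.
The walls prevent any net length change, so an axial force P (same in every segment) develops. Compatibility: P · Σ Lᵢ/(AᵢEᵢ) = δ_free.
The series flexibility is Σ Lᵢ/(AᵢEᵢ) = 575/(2325×144×10³) + 160/(1100×96×10³) + 475/(2450×119×10³) = 4.862×10⁻⁶ mm/N.
P = 1.049 / 4.862×10⁻⁶ = 215800 N = 215.8 kN, compressive.
σ_{invar} = P / A = 215800 / 2325 = 92.8 MPa.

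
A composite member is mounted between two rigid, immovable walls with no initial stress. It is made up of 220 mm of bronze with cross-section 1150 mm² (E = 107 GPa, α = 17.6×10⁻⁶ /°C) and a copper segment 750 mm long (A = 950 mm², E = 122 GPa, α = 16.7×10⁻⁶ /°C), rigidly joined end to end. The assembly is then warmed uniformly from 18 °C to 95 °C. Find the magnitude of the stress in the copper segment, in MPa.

Free thermal expansion of the whole bar: Σ αᵢΔT Lᵢ = 17.6×10⁻⁶×77×220 + 16.7×10⁻⁶×77×750 = 1.263 mm.
The walls prevent any net length change, so an axial force P (same in every segment) develops. Compatibility: P · Σ Lᵢ/(AᵢEᵢ) = δ_free.
The series flexibility is Σ Lᵢ/(AᵢEᵢ) = 220/(1150×107×10³) + 750/(950×122×10³) = 8.259×10⁻⁶ mm/N.
Hence P = δ_free / Σ(L/AE) = 1.263/8.259×10⁻⁶ = 152.9 kN (compressive).
σ_{copper} = P / A = 152900 / 950 = 160.9 MPa.

σ ≈ 161 MPa (compressive)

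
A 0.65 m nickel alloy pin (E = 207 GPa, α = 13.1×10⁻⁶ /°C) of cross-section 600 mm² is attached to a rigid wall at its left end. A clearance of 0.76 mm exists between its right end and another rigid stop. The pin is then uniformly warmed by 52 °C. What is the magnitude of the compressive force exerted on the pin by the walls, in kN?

P ≈ 0 kN

Unrestrained expansion: δ_free = αΔT L = 13.1×10⁻⁶ × 52 × 650 = 0.4428 mm.
Since δ_free = 0.443 mm is less than the 0.76 mm gap, the pin never touches the wall. No axial force develops.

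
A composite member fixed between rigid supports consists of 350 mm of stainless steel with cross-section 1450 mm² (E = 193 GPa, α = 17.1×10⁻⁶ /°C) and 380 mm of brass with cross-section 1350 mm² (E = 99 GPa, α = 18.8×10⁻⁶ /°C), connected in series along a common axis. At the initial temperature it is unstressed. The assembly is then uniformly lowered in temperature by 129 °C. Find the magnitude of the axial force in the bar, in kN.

P ≈ 414 kN (tensile)

With the walls removed the bar would change length by δ_free = Σ αᵢΔT Lᵢ = 17.1×10⁻⁶×129×350 + 18.8×10⁻⁶×129×380 = 1.694 mm.
The walls prevent any net length change, so an axial force P (same in every segment) develops. Compatibility: P · Σ Lᵢ/(AᵢEᵢ) = δ_free.
Σ Lᵢ/(AᵢEᵢ) = 350/(1450×193×10³) + 380/(1350×99×10³) = 4.094×10⁻⁶ mm/N.
P = 1.694 / 4.094×10⁻⁶ = 413700 N = 413.7 kN, tensile.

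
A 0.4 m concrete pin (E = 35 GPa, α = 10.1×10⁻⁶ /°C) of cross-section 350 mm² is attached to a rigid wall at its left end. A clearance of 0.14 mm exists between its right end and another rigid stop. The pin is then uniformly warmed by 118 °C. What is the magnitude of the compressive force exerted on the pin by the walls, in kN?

Unrestrained expansion: δ_free = αΔT L = 10.1×10⁻⁶ × 118 × 400 = 0.4767 mm.
This exceeds the 0.14 mm gap, so the wall pushes back. The portion of expansion that must be recovered elastically is δ_free − gap = 0.4767 − 0.14 = 0.3367 mm.
Compatibility: PL/(AE) = 0.3367 mm, so σ = P/A = E × (0.3367/400) = 29.46 MPa.
Force on the wall = σA = 29.46 × 350 mm² = 10.31 kN.

P ≈ 10.3 kN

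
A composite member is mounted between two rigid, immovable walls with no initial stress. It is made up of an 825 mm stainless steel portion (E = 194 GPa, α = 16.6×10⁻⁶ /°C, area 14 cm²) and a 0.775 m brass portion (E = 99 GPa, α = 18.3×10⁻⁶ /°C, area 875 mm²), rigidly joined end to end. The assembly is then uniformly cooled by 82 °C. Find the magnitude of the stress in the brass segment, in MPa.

σ ≈ 218 MPa (tensile)

Free thermal contraction of the whole bar: Σ αᵢΔT Lᵢ = 16.6×10⁻⁶×82×825 + 18.3×10⁻⁶×82×775 = 2.286 mm.
The rigid supports impose zero overall length change; the single axial force P common to all segments must satisfy P Σ Lᵢ/(AᵢEᵢ) = δ_free.
The series flexibility is Σ Lᵢ/(AᵢEᵢ) = 825/(1400×194×10³) + 775/(875×99×10³) = 1.198×10⁻⁵ mm/N.
P = 2.286 / 1.198×10⁻⁵ = 190700 N = 190.7 kN, tensile.
σ_{brass} = P / A = 190700 / 875 = 218 MPa.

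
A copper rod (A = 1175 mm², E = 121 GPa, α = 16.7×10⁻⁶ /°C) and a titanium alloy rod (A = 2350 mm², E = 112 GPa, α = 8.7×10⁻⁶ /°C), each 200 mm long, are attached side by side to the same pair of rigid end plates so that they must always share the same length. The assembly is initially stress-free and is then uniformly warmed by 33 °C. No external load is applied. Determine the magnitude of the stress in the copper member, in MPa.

Both members must finish at the same length. With the larger α, the copper tends to over-expand; the plates restrain it, putting the copper in compression and the titanium alloy in tension. With no external load the two internal forces are equal and opposite, magnitude P.
Setting the final lengths equal and cancelling L: (α₁ − α₂)ΔT = P/(A₁E₁) + P/(A₂E₂).
|α₁ − α₂|·ΔT = 8×10⁻⁶ × 33 = 0.000264.
1/(A₁E₁) + 1/(A₂E₂) = 1/(1175×121×10³) + 1/(2350×112×10³) = 1.083×10⁻⁸ N⁻¹.
P = 0.000264 / 1.083×10⁻⁸ = 24370 N = 24.37 kN.
σ_{copper} = P/A₁ = 24370/1175 = 20.74 MPa, compressive.

σ ≈ 20.7 MPa (compressive)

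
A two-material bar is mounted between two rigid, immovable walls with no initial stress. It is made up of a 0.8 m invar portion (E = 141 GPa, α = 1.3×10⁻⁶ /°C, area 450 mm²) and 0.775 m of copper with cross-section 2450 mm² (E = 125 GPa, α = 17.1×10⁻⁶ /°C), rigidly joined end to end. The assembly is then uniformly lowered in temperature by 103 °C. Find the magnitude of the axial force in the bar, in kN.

With the walls removed the bar would change length by δ_free = Σ αᵢΔT Lᵢ = 1.3×10⁻⁶×103×800 + 17.1×10⁻⁶×103×775 = 1.472 mm.
Since the ends are fixed, an axial force P builds up, equal in every segment, with P · Σ Lᵢ/(AᵢEᵢ) = δ_free.
Σ Lᵢ/(AᵢEᵢ) = 800/(450×141×10³) + 775/(2450×125×10³) = 1.514×10⁻⁵ mm/N.
P = 1.472 / 1.514×10⁻⁵ = 97240 N = 97.24 kN, tensile.

P ≈ 97.2 kN (tensile)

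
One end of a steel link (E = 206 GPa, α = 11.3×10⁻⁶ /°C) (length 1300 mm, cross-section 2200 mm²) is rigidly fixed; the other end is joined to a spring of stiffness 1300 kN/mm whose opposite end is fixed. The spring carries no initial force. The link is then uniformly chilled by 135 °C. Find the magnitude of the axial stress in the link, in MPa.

σ ≈ 248 MPa (tensile)

Free thermal contraction: δ_free = αΔT L = 11.3×10⁻⁶ × 135 × 1300 = 1.983 mm.
Let P be the tensile force in the spring. The link extends elastically by PL/(AE) and the spring stretches by P/k; together these equal δ_free.
So P = δ_free / [L/(AE) + 1/k] = 1.983 / [ 1300/(2200×206×10³) + 1/(1300×10³) ].
P = 1.983 / 3.638×10⁻⁶ = 545200 N.
σ = P/A = 545200/2200 = 247.8 MPa.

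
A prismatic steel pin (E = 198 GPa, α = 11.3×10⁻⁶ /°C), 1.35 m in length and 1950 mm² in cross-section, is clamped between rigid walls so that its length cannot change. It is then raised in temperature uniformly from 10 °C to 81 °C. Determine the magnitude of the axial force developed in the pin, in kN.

P ≈ 310 kN (compressive)

With zero net strain, σ = E·αΔT = 198 GPa × 11.3×10⁻⁶ × 71 = 158.9 MPa.
Axial force P = σA = 158.9 × 1950 = 309800 N = 309.8 kN, compressive.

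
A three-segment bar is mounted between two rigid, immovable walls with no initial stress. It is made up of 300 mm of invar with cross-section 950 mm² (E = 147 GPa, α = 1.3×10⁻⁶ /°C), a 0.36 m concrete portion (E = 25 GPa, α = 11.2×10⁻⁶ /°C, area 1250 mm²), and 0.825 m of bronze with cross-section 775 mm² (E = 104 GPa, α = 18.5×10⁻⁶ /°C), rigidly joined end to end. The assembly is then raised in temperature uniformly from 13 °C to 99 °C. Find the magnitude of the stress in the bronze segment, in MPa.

σ ≈ 91.4 MPa (compressive)

If the supports were absent, the total length change would be Σ αᵢΔT Lᵢ = 1.3×10⁻⁶×86×300 + 11.2×10⁻⁶×86×360 + 18.5×10⁻⁶×86×825 = 1.693 mm.
The rigid supports impose zero overall length change; the single axial force P common to all segments must satisfy P Σ Lᵢ/(AᵢEᵢ) = δ_free.
Σ Lᵢ/(AᵢEᵢ) = 300/(950×147×10³) + 360/(1250×25×10³) + 825/(775×104×10³) = 2.39×10⁻⁵ mm/N.
So P = 1.693 / 2.39×10⁻⁵ = 70.82 kN, compressive.
σ_{bronze} = P / A = 70820 / 775 = 91.38 MPa.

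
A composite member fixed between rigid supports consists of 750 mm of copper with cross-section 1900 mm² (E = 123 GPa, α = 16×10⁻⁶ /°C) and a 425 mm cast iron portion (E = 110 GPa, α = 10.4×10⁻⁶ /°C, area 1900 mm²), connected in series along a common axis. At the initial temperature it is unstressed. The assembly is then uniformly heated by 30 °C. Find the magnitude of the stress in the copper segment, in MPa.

σ ≈ 49.5 MPa (compressive)

If the supports were absent, the total length change would be Σ αᵢΔT Lᵢ = 16×10⁻⁶×30×750 + 10.4×10⁻⁶×30×425 = 0.4926 mm.
The walls prevent any net length change, so an axial force P (same in every segment) develops. Compatibility: P · Σ Lᵢ/(AᵢEᵢ) = δ_free.
Σ Lᵢ/(AᵢEᵢ) = 750/(1900×123×10³) + 425/(1900×110×10³) = 5.243×10⁻⁶ mm/N.
Hence P = δ_free / Σ(L/AE) = 0.4926/5.243×10⁻⁶ = 93.96 kN (compressive).
σ_{copper} = P / A = 93960 / 1900 = 49.45 MPa.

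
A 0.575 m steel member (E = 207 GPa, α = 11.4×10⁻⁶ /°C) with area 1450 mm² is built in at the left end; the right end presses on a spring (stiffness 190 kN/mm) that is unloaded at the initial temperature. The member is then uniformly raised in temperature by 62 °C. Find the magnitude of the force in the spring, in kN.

P ≈ 56.6 kN

If the spring were absent the member would lengthen by αΔT L = 11.4×10⁻⁶ × 62 × 575 = 0.4064 mm.
Let P be the compressive force at the spring. The member shortens elastically by PL/(AE) and the spring compresses by P/k; together these equal δ_free.
So P = δ_free / [L/(AE) + 1/k] = 0.4064 / [ 575/(1450×207×10³) + 1/(190×10³) ].
P = 0.4064 / 7.179×10⁻⁶ = 56610 N.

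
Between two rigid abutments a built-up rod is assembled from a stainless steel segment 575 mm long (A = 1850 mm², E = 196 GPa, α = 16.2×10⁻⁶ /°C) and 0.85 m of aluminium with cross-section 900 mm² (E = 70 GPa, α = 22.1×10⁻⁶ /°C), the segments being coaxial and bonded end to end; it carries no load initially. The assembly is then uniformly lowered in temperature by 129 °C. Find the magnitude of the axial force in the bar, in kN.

Free thermal contraction of the whole bar: Σ αᵢΔT Lᵢ = 16.2×10⁻⁶×129×575 + 22.1×10⁻⁶×129×850 = 3.625 mm.
Since the ends are fixed, an axial force P builds up, equal in every segment, with P · Σ Lᵢ/(AᵢEᵢ) = δ_free.
The series flexibility is Σ Lᵢ/(AᵢEᵢ) = 575/(1850×196×10³) + 850/(900×70×10³) = 1.508×10⁻⁵ mm/N.
P = 3.625 / 1.508×10⁻⁵ = 240400 N = 240.4 kN, tensile.

P ≈ 240 kN (tensile)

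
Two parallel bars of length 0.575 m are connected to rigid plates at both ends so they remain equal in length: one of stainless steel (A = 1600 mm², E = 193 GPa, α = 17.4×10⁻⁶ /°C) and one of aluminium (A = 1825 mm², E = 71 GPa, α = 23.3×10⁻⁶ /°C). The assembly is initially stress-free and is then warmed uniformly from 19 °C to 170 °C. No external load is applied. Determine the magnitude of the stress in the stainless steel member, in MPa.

σ ≈ 50.8 MPa (tensile)

The aluminium has the larger α, so on heating it would change length more than the stainless steel if both were free. The rigid plates force a common final length, so the aluminium is put into compression and the stainless steel into tension, with equal and opposite forces P (no external load).
Setting the final lengths equal and cancelling L: (α₁ − α₂)ΔT = P/(A₁E₁) + P/(A₂E₂).
|α₁ − α₂|·ΔT = 5.9×10⁻⁶ × 151 = 0.0008909.
1/(A₁E₁) + 1/(A₂E₂) = 1/(1600×193×10³) + 1/(1825×71×10³) = 1.096×10⁻⁸ N⁻¹.
So P = 0.0008909 / 1.096×10⁻⁸ = 81.32 kN.
σ_{stainless steel} = P/A₁ = 81320/1600 = 50.82 MPa, tensile.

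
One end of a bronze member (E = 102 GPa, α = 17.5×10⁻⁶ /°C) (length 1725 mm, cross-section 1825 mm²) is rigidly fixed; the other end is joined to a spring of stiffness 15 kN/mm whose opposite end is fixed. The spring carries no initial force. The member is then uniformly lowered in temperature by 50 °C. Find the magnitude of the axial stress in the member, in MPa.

If the spring were absent the member would shorten by αΔT L = 17.5×10⁻⁶ × 50 × 1725 = 1.509 mm.
With a force P in the spring, the elastic change of the member is PL/(AE) and that of the spring is P/k; compatibility requires their sum to equal δ_free.
So P = δ_free / [L/(AE) + 1/k] = 1.509 / [ 1725/(1825×102×10³) + 1/(15×10³) ].
P = 1.509 / 7.593×10⁻⁵ = 19880 N.
σ = P/A = 19880/1825 = 10.89 MPa.

σ ≈ 10.9 MPa (tensile)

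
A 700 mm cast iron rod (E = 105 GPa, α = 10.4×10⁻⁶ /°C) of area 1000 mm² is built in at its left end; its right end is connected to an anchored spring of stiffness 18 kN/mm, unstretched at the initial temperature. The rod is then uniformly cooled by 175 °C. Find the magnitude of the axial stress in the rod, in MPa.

σ ≈ 20.5 MPa (tensile)

Free thermal contraction: δ_free = αΔT L = 10.4×10⁻⁶ × 175 × 700 = 1.274 mm.
With a force P in the spring, the elastic change of the rod is PL/(AE) and that of the spring is P/k; compatibility requires their sum to equal δ_free.
P [ L/(AE) + 1/k ] = δ_free → P [ 700/(1000×105×10³) + 1/(18×10³) ] = 1.274.
P = 1.274 / 6.222×10⁻⁵ = 20480 N.
σ = P/A = 20480/1000 = 20.48 MPa.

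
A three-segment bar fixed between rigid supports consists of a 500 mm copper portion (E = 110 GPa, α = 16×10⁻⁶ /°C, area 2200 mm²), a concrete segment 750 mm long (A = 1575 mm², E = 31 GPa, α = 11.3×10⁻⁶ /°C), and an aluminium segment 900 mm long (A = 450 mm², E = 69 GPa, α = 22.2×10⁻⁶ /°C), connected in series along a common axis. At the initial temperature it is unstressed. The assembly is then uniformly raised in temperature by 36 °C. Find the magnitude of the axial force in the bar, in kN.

With the walls removed the bar would change length by δ_free = Σ αᵢΔT Lᵢ = 16×10⁻⁶×36×500 + 11.3×10⁻⁶×36×750 + 22.2×10⁻⁶×36×900 = 1.312 mm.
The walls prevent any net length change, so an axial force P (same in every segment) develops. Compatibility: P · Σ Lᵢ/(AᵢEᵢ) = δ_free.
The series flexibility is Σ Lᵢ/(AᵢEᵢ) = 500/(2200×110×10³) + 750/(1575×31×10³) + 900/(450×69×10³) = 4.641×10⁻⁵ mm/N.
P = 1.312 / 4.641×10⁻⁵ = 28280 N = 28.28 kN, compressive.

P ≈ 28.3 kN (compressive)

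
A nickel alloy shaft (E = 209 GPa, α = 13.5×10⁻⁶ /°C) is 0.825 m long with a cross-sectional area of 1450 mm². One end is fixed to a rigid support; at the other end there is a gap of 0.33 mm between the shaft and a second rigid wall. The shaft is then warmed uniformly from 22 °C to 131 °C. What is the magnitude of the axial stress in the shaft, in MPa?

Unrestrained expansion: δ_free = αΔT L = 13.5×10⁻⁶ × 109 × 825 = 1.214 mm.
The gap closes (δ_free > 0.33 mm) and the wall then resists a further 1.214 − 0.33 = 0.884 mm of expansion.
That suppressed elongation corresponds to σ = E·Δ/L = 209×10³ × 0.884/825 = 223.9 MPa.

σ ≈ 224 MPa (compressive)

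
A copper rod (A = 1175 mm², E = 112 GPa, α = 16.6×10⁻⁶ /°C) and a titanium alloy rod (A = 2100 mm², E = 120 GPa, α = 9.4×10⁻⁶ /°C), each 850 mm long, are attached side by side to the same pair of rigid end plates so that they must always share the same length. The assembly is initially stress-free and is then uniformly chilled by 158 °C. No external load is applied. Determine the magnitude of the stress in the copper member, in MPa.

σ ≈ 83.7 MPa (tensile)

Both members must finish at the same length. With the larger α, the copper tends to over-contract; the plates restrain it, putting the copper in tension and the titanium alloy in compression. With no external load the two internal forces are equal and opposite, magnitude P.
Setting the final lengths equal and cancelling L: (α₁ − α₂)ΔT = P/(A₁E₁) + P/(A₂E₂).
|α₁ − α₂|·ΔT = 7.2×10⁻⁶ × 158 = 0.001138.
1/(A₁E₁) + 1/(A₂E₂) = 1/(1175×112×10³) + 1/(2100×120×10³) = 1.157×10⁻⁸ N⁻¹.
So P = 0.001138 / 1.157×10⁻⁸ = 98.35 kN.
σ_{copper} = P/A₁ = 98350/1175 = 83.7 MPa, tensile.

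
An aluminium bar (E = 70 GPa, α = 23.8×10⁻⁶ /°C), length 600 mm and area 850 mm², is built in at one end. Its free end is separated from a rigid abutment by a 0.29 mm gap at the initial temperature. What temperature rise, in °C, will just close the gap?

Contact occurs when the free expansion equals the gap: αΔT L = 0.29 mm.
So ΔT = g/(αL) = 0.29/(23.8×10⁻⁶ × 600) = 20.31 °C.

ΔT ≈ 20.3 °C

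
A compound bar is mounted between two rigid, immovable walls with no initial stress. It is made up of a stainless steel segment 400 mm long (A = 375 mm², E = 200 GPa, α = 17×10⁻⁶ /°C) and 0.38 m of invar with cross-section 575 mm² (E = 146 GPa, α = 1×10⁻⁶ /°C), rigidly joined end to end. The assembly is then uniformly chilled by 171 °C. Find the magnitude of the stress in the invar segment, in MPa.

Free thermal contraction of the whole bar: Σ αᵢΔT Lᵢ = 17×10⁻⁶×171×400 + 1×10⁻⁶×171×380 = 1.228 mm.
The rigid supports impose zero overall length change; the single axial force P common to all segments must satisfy P Σ Lᵢ/(AᵢEᵢ) = δ_free.
The series flexibility is Σ Lᵢ/(AᵢEᵢ) = 400/(375×200×10³) + 380/(575×146×10³) = 9.86×10⁻⁶ mm/N.
P = 1.228 / 9.86×10⁻⁶ = 124500 N = 124.5 kN, tensile.
σ_{invar} = P / A = 124500 / 575 = 216.6 MPa.

σ ≈ 217 MPa (tensile)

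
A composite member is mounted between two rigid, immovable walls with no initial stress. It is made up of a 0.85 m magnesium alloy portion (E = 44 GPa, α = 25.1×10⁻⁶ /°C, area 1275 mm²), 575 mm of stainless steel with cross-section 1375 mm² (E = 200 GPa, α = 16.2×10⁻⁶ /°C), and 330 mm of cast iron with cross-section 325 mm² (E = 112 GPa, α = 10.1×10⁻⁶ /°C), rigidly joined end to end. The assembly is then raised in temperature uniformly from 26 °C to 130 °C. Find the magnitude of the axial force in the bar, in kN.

P ≈ 134 kN (compressive)

Free thermal expansion of the whole bar: Σ αᵢΔT Lᵢ = 25.1×10⁻⁶×104×850 + 16.2×10⁻⁶×104×575 + 10.1×10⁻⁶×104×330 = 3.534 mm.
Since the ends are fixed, an axial force P builds up, equal in every segment, with P · Σ Lᵢ/(AᵢEᵢ) = δ_free.
The series flexibility is Σ Lᵢ/(AᵢEᵢ) = 850/(1275×44×10³) + 575/(1375×200×10³) + 330/(325×112×10³) = 2.631×10⁻⁵ mm/N.
Hence P = δ_free / Σ(L/AE) = 3.534/2.631×10⁻⁵ = 134.3 kN (compressive).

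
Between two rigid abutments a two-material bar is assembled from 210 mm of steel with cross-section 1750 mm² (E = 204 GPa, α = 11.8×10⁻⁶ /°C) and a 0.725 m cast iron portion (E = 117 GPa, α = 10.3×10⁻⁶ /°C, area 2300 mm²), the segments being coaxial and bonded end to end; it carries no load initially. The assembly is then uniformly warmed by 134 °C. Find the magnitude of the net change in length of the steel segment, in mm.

If the supports were absent, the total length change would be Σ αᵢΔT Lᵢ = 11.8×10⁻⁶×134×210 + 10.3×10⁻⁶×134×725 = 1.333 mm.
The walls prevent any net length change, so an axial force P (same in every segment) develops. Compatibility: P · Σ Lᵢ/(AᵢEᵢ) = δ_free.
Σ Lᵢ/(AᵢEᵢ) = 210/(1750×204×10³) + 725/(2300×117×10³) = 3.282×10⁻⁶ mm/N.
Hence P = δ_free / Σ(L/AE) = 1.333/3.282×10⁻⁶ = 406 kN (compressive).
For the steel segment, free thermal change = 11.8×10⁻⁶×134×210 = 0.3321 mm and elastic change from P = 406000×210/(1750×204×10³) = 0.2388 mm; these oppose, so the net change is 0.0932 mm (segment lengthens).

|ΔL| ≈ 0.0932 mm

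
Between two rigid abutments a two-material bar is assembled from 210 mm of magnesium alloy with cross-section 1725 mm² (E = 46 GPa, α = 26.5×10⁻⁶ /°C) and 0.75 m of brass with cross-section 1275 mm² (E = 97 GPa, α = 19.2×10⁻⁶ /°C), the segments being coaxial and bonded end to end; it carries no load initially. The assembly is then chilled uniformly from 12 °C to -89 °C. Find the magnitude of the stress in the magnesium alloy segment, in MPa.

With the walls removed the bar would change length by δ_free = Σ αᵢΔT Lᵢ = 26.5×10⁻⁶×101×210 + 19.2×10⁻⁶×101×750 = 2.016 mm.
Since the ends are fixed, an axial force P builds up, equal in every segment, with P · Σ Lᵢ/(AᵢEᵢ) = δ_free.
Σ Lᵢ/(AᵢEᵢ) = 210/(1725×46×10³) + 750/(1275×97×10³) = 8.711×10⁻⁶ mm/N.
P = 2.016 / 8.711×10⁻⁶ = 231500 N = 231.5 kN, tensile.
σ_{magnesium alloy} = P / A = 231500 / 1725 = 134.2 MPa.

σ ≈ 134 MPa (tensile)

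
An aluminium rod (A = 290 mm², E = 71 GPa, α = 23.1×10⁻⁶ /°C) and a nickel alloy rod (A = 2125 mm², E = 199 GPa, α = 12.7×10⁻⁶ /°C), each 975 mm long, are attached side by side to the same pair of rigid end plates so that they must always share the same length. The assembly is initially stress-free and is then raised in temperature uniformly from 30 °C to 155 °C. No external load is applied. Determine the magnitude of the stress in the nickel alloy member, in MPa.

σ ≈ 12 MPa (tensile)

The aluminium has the larger α, so on heating it would change length more than the nickel alloy if both were free. The rigid plates force a common final length, so the aluminium is put into compression and the nickel alloy into tension, with equal and opposite forces P (no external load).
Setting the final lengths equal and cancelling L: (α₁ − α₂)ΔT = P/(A₁E₁) + P/(A₂E₂).
|α₁ − α₂|·ΔT = 10.4×10⁻⁶ × 125 = 0.0013.
1/(A₁E₁) + 1/(A₂E₂) = 1/(290×71×10³) + 1/(2125×199×10³) = 5.093×10⁻⁸ N⁻¹.
So P = 0.0013 / 5.093×10⁻⁸ = 25.52 kN.
σ_{nickel alloy} = P/A₂ = 25520/2125 = 12.01 MPa, tensile.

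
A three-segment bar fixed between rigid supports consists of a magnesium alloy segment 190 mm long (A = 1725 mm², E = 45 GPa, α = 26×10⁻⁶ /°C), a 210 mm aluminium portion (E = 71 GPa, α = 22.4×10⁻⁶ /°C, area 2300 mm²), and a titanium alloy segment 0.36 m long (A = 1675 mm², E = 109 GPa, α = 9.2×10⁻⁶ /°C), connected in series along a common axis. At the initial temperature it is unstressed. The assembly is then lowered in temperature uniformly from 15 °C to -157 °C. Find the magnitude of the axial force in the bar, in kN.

Free thermal contraction of the whole bar: Σ αᵢΔT Lᵢ = 26×10⁻⁶×172×190 + 22.4×10⁻⁶×172×210 + 9.2×10⁻⁶×172×360 = 2.228 mm.
The rigid supports impose zero overall length change; the single axial force P common to all segments must satisfy P Σ Lᵢ/(AᵢEᵢ) = δ_free.
Σ Lᵢ/(AᵢEᵢ) = 190/(1725×45×10³) + 210/(2300×71×10³) + 360/(1675×109×10³) = 5.705×10⁻⁶ mm/N.
So P = 2.228 / 5.705×10⁻⁶ = 390.6 kN, tensile.

P ≈ 391 kN (tensile)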